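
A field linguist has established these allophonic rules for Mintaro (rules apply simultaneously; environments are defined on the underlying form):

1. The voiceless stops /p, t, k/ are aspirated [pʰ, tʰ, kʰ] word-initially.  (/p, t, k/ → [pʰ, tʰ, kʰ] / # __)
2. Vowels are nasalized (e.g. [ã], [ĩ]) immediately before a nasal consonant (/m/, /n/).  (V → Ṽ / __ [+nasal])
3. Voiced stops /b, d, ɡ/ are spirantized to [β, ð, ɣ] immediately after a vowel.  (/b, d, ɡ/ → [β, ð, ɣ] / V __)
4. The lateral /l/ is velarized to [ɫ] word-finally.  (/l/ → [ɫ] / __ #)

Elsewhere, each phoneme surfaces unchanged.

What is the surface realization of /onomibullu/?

Rule 2 applies to /o/ (word-initial: before a nasal consonant) → [õ].
/n/ stays [n].
/o/ (between /n/ and /m/): before a nasal consonant, so rule 2 applies → [õ].
/m/ (between /o/ and /i/): no rule targets it → [m].
/i/ (between /m/ and /b/) fails the environment for rule 2, so it stays [i].
/b/ (between /i/ and /u/) occurs immediately after a vowel → [β] by rule 3.
/u/ — between /b/ and /l/; rule 2 does not apply here → [u].
/l/ (between /u/ and /l/): rule 4 targets it, but not word-finally → unchanged [l].
/l/ — between /l/ and /u/; rule 4 does not apply here → [l].
/u/ (word-final) fails the environment for rule 2, so it stays [u].

[õnõmiβullu]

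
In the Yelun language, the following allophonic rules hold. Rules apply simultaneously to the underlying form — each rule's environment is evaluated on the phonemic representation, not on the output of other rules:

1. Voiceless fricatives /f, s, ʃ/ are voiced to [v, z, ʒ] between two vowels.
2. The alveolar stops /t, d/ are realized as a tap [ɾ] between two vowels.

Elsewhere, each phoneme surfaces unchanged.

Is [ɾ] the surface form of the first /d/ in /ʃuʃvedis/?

Yes

/d/ meets the environment for rule 2 (between two vowels) → [ɾ].
The actual realization is [ɾ], which matches [ɾ].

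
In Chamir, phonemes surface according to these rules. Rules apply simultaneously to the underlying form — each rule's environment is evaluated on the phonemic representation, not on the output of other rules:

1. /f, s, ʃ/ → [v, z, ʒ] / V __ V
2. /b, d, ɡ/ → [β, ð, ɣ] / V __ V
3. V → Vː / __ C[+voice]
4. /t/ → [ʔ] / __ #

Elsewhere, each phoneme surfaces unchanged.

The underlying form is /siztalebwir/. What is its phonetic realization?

/s/ (word-initial) is in the target of rule 1 but the environment (between two vowels) is not met → [s].
Rule 3 applies to /i/ (between /s/ and /z/: before a voiced consonant) → [iː].
/z/ (between /i/ and /t/) is unaffected → [z].
/t/ — between /z/ and /a/; rule 4 does not apply here → [t].
/a/ (between /t/ and /l/): before a voiced consonant, so rule 3 applies → [aː].
/l/ (between /a/ and /e/): no rule targets it → [l].
Rule 3 applies to /e/ (between /l/ and /b/: before a voiced consonant) → [eː].
/b/ (between /e/ and /w/) fails the environment for rule 2, so it stays [b].
/w/ stays [w].
/i/ meets the environment for rule 3 (before a voiced consonant) → [iː].
/r/ (word-final) is unaffected → [r].

[siːztaːleːbwiːr]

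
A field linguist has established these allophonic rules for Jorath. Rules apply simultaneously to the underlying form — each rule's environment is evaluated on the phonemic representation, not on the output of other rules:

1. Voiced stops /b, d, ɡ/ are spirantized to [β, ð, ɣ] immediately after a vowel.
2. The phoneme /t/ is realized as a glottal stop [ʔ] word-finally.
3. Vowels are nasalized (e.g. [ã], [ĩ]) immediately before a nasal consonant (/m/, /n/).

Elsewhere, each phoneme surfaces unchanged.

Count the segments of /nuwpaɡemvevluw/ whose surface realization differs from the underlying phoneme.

Segments that undergo a rule: /ɡ/ → [ɣ] (rule 1); /e/ → [ẽ] (rule 3).
All other segments surface unchanged.

2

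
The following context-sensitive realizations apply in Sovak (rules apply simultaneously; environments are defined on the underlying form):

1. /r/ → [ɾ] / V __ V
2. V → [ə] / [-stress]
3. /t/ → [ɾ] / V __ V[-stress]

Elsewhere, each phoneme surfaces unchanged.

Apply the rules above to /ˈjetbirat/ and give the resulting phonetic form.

/e/ (between /j/ and /t/) fails the environment for rule 2, so it stays [e].
/t/ (between /e/ and /b/) fails the environment for rule 3, so it stays [t].
/i/ (between /b/ and /r/): in an unstressed syllable, so rule 2 applies → [ə].
/r/ meets the environment for rule 1 (between two vowels) → [ɾ].
/a/ (between /r/ and /t/): in an unstressed syllable, so rule 2 applies → [ə].
/t/ (word-final) fails the environment for rule 3, so it stays [t].

[ˈjetbəɾət]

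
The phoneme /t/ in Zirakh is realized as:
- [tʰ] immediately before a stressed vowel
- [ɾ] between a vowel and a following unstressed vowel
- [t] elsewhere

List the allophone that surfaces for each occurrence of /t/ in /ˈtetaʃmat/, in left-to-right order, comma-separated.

Occurrence 1 (position 1): immediately before a stressed vowel → [tʰ].
Occurrence 2 (position 3): between a vowel and an unstressed vowel → [ɾ].
Occurrence 3 (position 8): no conditioning environment matches → elsewhere allophone [t].

[tʰ], [ɾ], [t]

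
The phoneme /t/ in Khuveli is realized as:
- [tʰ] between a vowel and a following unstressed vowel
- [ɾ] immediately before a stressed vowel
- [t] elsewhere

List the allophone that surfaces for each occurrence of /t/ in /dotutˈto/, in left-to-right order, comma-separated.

Occurrence 1 (position 3): between a vowel and a following unstressed vowel → [tʰ].
Occurrence 2 (position 5): no conditioning environment matches → elsewhere allophone [t].
Occurrence 3 (position 6): immediately before a stressed vowel → [ɾ].

[tʰ], [t], [ɾ]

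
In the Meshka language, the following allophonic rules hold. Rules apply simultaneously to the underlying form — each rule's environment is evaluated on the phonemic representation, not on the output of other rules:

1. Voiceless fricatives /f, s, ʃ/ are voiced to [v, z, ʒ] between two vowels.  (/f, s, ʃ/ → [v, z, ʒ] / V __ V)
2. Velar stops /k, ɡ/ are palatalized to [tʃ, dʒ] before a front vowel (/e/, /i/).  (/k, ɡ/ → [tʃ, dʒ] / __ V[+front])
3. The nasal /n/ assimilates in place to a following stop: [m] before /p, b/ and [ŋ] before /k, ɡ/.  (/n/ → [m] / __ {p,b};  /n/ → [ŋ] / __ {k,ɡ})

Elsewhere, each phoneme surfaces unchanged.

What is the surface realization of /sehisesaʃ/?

[sehizezaʃ]

/s/ (word-initial): rule 1 targets it, but not between two vowels → unchanged [s].
/e/ stays [e].
/h/ — not in any rule's target class → [h].
/i/ (between /h/ and /s/) is unaffected → [i].
/s/ meets the environment for rule 1 (between two vowels) → [z].
/e/ stays [e].
/s/ — between /e/ and /a/, between two vowels — surfaces as [z] (rule 1).
/a/ (between /s/ and /ʃ/) is unaffected → [a].
/ʃ/ (word-final): rule 1 targets it, but not between two vowels → unchanged [ʃ].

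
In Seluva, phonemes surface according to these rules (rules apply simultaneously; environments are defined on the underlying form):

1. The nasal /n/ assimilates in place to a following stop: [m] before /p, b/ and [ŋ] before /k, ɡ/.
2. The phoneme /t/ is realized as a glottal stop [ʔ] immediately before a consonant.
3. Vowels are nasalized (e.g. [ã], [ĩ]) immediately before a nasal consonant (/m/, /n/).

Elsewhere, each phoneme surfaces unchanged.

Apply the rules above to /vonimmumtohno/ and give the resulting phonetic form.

[võnĩmmũmtohno]

/v/ — not in any rule's target class → [v].
/o/ (between /v/ and /n/): before a nasal consonant, so rule 3 applies → [õ].
/n/ (between /o/ and /i/) fails the environment for rule 1, so it stays [n].
/i/ — between /n/ and /m/, before a nasal consonant — surfaces as [ĩ] (rule 3).
/m/ (between /i/ and /m/): no rule targets it → [m].
/m/ stays [m].
/u/ (between /m/ and /m/) occurs before a nasal consonant → [ũ] by rule 3.
/m/ stays [m].
/t/ (between /m/ and /o/) is in the target of rule 2 but the environment (immediately before a consonant) is not met → [t].
/o/ — between /t/ and /h/; rule 3 does not apply here → [o].
/h/ stays [h].
/n/ (between /h/ and /o/) fails the environment for rule 1, so it stays [n].
/o/ (word-final): rule 3 targets it, but not before a nasal consonant → unchanged [o].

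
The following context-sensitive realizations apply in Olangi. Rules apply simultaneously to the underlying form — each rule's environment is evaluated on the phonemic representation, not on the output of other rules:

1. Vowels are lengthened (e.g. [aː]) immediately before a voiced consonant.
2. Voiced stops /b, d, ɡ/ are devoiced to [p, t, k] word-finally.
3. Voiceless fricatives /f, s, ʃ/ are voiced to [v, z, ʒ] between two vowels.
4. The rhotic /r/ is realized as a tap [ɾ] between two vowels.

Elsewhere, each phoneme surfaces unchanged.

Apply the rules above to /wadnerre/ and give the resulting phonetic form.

[waːdneːrre]

/w/ (word-initial): no rule targets it → [w].
/a/ — between /w/ and /d/, before a voiced consonant — surfaces as [aː] (rule 1).
/d/ — between /a/ and /n/; rule 2 does not apply here → [d].
/n/ stays [n].
/e/ — between /n/ and /r/, before a voiced consonant — surfaces as [eː] (rule 1).
/r/ (between /e/ and /r/): rule 4 targets it, but not between two vowels → unchanged [r].
/r/ (between /r/ and /e/) is in the target of rule 4 but the environment (between two vowels) is not met → [r].
/e/ (word-final) fails the environment for rule 1, so it stays [e].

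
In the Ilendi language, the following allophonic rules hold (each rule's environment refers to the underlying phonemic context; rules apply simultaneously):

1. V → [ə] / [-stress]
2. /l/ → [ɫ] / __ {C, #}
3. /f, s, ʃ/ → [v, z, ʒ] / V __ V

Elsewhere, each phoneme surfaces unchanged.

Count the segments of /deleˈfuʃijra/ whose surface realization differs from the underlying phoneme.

Segments that undergo a rule: /e/ → [ə] (rule 1); /e/ → [ə] (rule 1); /f/ → [v] (rule 3); /ʃ/ → [ʒ] (rule 3); /i/ → [ə] (rule 1); /a/ → [ə] (rule 1).
All other segments surface unchanged.

6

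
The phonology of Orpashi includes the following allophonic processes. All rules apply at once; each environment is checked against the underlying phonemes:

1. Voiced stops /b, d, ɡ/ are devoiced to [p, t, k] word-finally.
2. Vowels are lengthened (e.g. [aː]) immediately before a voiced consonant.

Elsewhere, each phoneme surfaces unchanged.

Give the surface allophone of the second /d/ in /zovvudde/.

/d/ — between /d/ and /e/; rule 1 does not apply here → [d].

[d]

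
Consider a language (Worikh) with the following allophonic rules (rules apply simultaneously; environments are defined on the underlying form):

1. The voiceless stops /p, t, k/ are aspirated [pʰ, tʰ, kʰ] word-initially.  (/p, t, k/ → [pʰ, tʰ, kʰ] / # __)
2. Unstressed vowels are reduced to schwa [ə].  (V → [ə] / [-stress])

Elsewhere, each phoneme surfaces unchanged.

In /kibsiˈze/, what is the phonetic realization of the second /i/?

[ə]

/i/ — between /s/ and /z/, in an unstressed syllable — surfaces as [ə] (rule 2).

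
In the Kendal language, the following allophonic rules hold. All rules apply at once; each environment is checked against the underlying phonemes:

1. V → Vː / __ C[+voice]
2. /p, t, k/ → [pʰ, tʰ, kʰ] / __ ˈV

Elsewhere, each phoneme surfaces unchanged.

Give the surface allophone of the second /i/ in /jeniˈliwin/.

/i/ meets the environment for rule 1 (before a voiced consonant) → [iː].

[iː]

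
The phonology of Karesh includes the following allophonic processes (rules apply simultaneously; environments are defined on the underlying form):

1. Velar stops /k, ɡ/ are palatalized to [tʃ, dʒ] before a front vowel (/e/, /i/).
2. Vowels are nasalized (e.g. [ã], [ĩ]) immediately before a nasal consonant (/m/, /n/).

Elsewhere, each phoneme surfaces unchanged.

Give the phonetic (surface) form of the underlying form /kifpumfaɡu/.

/k/ (word-initial): before a front vowel, so rule 1 applies → [tʃ].
/i/ (between /k/ and /f/): rule 2 targets it, but not before a nasal consonant → unchanged [i].
/f/ — not in any rule's target class → [f].
/p/ (between /f/ and /u/) is unaffected → [p].
/u/ (between /p/ and /m/) occurs before a nasal consonant → [ũ] by rule 2.
/m/ (between /u/ and /f/): no rule targets it → [m].
/f/ (between /m/ and /a/): no rule targets it → [f].
/a/ — between /f/ and /ɡ/; rule 2 does not apply here → [a].
/ɡ/ — between /a/ and /u/; rule 1 does not apply here → [ɡ].
/u/ (word-final): rule 2 targets it, but not before a nasal consonant → unchanged [u].

[tʃifpũmfaɡu]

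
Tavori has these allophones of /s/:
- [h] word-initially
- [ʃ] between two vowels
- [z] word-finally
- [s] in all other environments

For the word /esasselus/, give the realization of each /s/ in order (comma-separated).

Occurrence 1 (position 2): between two vowels → [ʃ].
Occurrence 2 (position 4): no conditioning environment matches → elsewhere allophone [s].
Occurrence 3 (position 5): no conditioning environment matches → elsewhere allophone [s].
Occurrence 4 (position 9): word-finally → [z].

[ʃ], [s], [s], [z]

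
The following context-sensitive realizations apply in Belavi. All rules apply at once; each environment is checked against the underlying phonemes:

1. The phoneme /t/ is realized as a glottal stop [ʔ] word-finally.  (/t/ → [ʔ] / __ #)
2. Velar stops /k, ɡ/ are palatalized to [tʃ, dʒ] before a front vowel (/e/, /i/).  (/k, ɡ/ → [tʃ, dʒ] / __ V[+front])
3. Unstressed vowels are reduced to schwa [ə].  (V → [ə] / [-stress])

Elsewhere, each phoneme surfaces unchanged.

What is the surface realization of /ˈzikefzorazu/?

[ˈzitʃəfzərəzə]

/z/ (word-initial) is unaffected → [z].
/i/ (between /z/ and /k/) is in the target of rule 3 but the environment (in an unstressed syllable) is not met → [i].
/k/ — between /i/ and /e/, before a front vowel — surfaces as [tʃ] (rule 2).
/e/ (between /k/ and /f/): in an unstressed syllable, so rule 3 applies → [ə].
/f/ stays [f].
/z/ (between /f/ and /o/): no rule targets it → [z].
/o/ meets the environment for rule 3 (in an unstressed syllable) → [ə].
/r/ (between /o/ and /a/): no rule targets it → [r].
Rule 3 applies to /a/ (between /r/ and /z/: in an unstressed syllable) → [ə].
/z/ — not in any rule's target class → [z].
/u/ meets the environment for rule 3 (in an unstressed syllable) → [ə].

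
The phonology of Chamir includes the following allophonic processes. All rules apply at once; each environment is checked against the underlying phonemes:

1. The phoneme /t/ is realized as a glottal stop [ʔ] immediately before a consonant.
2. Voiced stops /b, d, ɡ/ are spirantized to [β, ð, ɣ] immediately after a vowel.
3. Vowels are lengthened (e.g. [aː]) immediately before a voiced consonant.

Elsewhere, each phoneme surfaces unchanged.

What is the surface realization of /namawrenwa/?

[naːmaːwreːnwa]

/n/ — not in any rule's target class → [n].
/a/ meets the environment for rule 3 (before a voiced consonant) → [aː].
/m/ (between /a/ and /a/): no rule targets it → [m].
/a/ meets the environment for rule 3 (before a voiced consonant) → [aː].
/w/ (between /a/ and /r/) is unaffected → [w].
/r/ (between /w/ and /e/) is unaffected → [r].
/e/ (between /r/ and /n/) occurs before a voiced consonant → [eː] by rule 3.
/n/ — not in any rule's target class → [n].
/w/ (between /n/ and /a/): no rule targets it → [w].
/a/ (word-final): rule 3 targets it, but not before a voiced consonant → unchanged [a].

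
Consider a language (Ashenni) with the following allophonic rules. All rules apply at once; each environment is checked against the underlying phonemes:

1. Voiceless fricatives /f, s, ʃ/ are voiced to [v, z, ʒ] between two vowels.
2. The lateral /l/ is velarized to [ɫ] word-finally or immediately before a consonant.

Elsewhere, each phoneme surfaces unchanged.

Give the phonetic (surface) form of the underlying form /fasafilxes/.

/f/ (word-initial): rule 1 targets it, but not between two vowels → unchanged [f].
/a/ — not in any rule's target class → [a].
/s/ meets the environment for rule 1 (between two vowels) → [z].
/a/ (between /s/ and /f/) is unaffected → [a].
Rule 1 applies to /f/ (between /a/ and /i/: between two vowels) → [v].
/i/ (between /f/ and /l/) is unaffected → [i].
/l/ (between /i/ and /x/) occurs word-finally or immediately before a consonant → [ɫ] by rule 2.
/x/ (between /l/ and /e/) is unaffected → [x].
/e/ — not in any rule's target class → [e].
/s/ (word-final): rule 1 targets it, but not between two vowels → unchanged [s].

[fazaviɫxes]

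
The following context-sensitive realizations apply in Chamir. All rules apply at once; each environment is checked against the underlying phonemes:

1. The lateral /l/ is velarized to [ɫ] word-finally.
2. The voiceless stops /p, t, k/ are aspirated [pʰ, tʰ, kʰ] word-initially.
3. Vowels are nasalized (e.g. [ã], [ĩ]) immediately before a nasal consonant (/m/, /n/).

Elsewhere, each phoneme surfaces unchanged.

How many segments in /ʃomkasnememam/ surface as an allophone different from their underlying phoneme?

Segments that undergo a rule: /o/ → [õ] (rule 3); /e/ → [ẽ] (rule 3); /e/ → [ẽ] (rule 3); /a/ → [ã] (rule 3).
All other segments surface unchanged.

4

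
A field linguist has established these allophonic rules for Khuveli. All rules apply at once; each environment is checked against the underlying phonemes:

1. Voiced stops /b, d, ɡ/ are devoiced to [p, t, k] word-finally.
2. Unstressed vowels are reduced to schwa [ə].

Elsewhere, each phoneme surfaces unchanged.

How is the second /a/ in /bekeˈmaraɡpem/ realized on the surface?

/a/ (between /r/ and /ɡ/): in an unstressed syllable, so rule 2 applies → [ə].

[ə]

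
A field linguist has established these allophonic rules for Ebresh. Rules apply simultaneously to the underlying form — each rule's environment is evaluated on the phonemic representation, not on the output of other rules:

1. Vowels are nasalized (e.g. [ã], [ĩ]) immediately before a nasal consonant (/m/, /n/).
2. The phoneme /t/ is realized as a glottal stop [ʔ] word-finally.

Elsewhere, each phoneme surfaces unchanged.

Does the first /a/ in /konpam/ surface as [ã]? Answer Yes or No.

/a/ (between /p/ and /m/): before a nasal consonant, so rule 1 applies → [ã].
The actual realization is [ã], which matches [ã].

Yes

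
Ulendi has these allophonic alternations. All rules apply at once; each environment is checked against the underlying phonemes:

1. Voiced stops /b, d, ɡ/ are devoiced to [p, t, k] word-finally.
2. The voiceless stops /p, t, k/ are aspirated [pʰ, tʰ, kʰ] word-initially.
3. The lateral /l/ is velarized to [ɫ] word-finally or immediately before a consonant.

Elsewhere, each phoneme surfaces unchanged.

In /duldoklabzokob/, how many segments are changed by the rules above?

2

Segments that undergo a rule: /l/ → [ɫ] (rule 3); /b/ → [p] (rule 1).
All other segments surface unchanged.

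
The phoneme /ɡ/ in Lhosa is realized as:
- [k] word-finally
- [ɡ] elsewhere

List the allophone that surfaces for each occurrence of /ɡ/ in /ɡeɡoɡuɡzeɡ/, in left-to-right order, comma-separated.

Occurrence 1 (position 1): no conditioning environment matches → elsewhere allophone [ɡ].
Occurrence 2 (position 3): no conditioning environment matches → elsewhere allophone [ɡ].
Occurrence 3 (position 5): no conditioning environment matches → elsewhere allophone [ɡ].
Occurrence 4 (position 7): no conditioning environment matches → elsewhere allophone [ɡ].
Occurrence 5 (position 10): word-finally → [k].

[ɡ], [ɡ], [ɡ], [ɡ], [k]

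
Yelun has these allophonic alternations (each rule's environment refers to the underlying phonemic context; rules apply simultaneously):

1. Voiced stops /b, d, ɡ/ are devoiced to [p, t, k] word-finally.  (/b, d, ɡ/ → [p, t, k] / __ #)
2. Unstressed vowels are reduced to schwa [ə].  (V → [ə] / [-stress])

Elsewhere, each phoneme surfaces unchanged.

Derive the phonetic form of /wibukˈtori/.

[wəbəkˈtorə]

/w/ — not in any rule's target class → [w].
/i/ meets the environment for rule 2 (in an unstressed syllable) → [ə].
/b/ — between /i/ and /u/; rule 1 does not apply here → [b].
/u/ — between /b/ and /k/, in an unstressed syllable — surfaces as [ə] (rule 2).
/k/ (between /u/ and /t/): no rule targets it → [k].
/t/ (between /k/ and /o/): no rule targets it → [t].
/o/ (between /t/ and /r/) fails the environment for rule 2, so it stays [o].
/r/ stays [r].
/i/ meets the environment for rule 2 (in an unstressed syllable) → [ə].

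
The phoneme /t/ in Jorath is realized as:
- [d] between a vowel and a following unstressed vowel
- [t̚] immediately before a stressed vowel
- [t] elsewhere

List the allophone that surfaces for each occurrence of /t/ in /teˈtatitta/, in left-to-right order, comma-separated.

[t], [t̚], [d], [t], [t]

Occurrence 1 (position 1): no conditioning environment matches → elsewhere allophone [t].
Occurrence 2 (position 3): immediately before a stressed vowel → [t̚].
Occurrence 3 (position 5): between a vowel and a following unstressed vowel → [d].
Occurrence 4 (position 7): no conditioning environment matches → elsewhere allophone [t].
Occurrence 5 (position 8): no conditioning environment matches → elsewhere allophone [t].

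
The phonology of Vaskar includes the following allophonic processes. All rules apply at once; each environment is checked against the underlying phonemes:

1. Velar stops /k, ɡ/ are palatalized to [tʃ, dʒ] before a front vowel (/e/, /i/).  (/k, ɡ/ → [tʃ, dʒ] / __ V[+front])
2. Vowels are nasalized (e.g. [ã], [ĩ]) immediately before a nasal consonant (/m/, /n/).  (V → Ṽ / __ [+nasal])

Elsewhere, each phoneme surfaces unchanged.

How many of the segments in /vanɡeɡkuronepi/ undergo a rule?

3

Segments that undergo a rule: /a/ → [ã] (rule 2); /ɡ/ → [dʒ] (rule 1); /o/ → [õ] (rule 2).
All other segments surface unchanged.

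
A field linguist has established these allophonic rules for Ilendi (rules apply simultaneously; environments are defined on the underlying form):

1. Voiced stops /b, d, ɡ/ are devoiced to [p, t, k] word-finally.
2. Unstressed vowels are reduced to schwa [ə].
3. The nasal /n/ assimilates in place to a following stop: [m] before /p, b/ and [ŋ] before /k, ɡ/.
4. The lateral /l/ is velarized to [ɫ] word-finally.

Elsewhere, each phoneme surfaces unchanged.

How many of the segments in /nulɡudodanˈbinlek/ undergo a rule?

Segments that undergo a rule: /u/ → [ə] (rule 2); /u/ → [ə] (rule 2); /o/ → [ə] (rule 2); /a/ → [ə] (rule 2); /n/ → [m] (rule 3); /e/ → [ə] (rule 2).
All other segments surface unchanged.

6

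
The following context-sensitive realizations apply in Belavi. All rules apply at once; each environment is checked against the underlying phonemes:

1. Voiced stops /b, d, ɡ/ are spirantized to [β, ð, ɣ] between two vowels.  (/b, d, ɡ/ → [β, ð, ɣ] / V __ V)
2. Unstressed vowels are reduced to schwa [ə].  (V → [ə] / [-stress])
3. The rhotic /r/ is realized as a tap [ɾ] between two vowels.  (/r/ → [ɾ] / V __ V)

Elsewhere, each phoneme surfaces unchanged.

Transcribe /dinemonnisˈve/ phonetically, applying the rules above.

[dənəmənnəsˈve]

/d/ — word-initial; rule 1 does not apply here → [d].
/i/ — between /d/ and /n/, in an unstressed syllable — surfaces as [ə] (rule 2).
/n/ — not in any rule's target class → [n].
/e/ — between /n/ and /m/, in an unstressed syllable — surfaces as [ə] (rule 2).
/m/ (between /e/ and /o/): no rule targets it → [m].
/o/ meets the environment for rule 2 (in an unstressed syllable) → [ə].
/n/ (between /o/ and /n/) is unaffected → [n].
/n/ — not in any rule's target class → [n].
/i/ (between /n/ and /s/): in an unstressed syllable, so rule 2 applies → [ə].
/s/ (between /i/ and /v/): no rule targets it → [s].
/v/ stays [v].
/e/ (word-final) fails the environment for rule 2, so it stays [e].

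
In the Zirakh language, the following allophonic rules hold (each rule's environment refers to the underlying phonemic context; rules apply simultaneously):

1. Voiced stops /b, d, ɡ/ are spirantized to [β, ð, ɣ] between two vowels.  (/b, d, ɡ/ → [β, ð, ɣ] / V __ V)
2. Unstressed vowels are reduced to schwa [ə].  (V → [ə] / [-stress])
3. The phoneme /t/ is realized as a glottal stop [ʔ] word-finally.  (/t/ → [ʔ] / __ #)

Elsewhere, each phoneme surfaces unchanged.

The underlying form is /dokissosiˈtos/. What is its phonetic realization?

[dəkəssəsəˈtos]

/d/ (word-initial) fails the environment for rule 1, so it stays [d].
/o/ (between /d/ and /k/) occurs in an unstressed syllable → [ə] by rule 2.
/i/ (between /k/ and /s/) occurs in an unstressed syllable → [ə] by rule 2.
/o/ (between /s/ and /s/) occurs in an unstressed syllable → [ə] by rule 2.
/i/ — between /s/ and /t/, in an unstressed syllable — surfaces as [ə] (rule 2).
/t/ (between /i/ and /o/) fails the environment for rule 3, so it stays [t].
/o/ — between /t/ and /s/; rule 2 does not apply here → [o].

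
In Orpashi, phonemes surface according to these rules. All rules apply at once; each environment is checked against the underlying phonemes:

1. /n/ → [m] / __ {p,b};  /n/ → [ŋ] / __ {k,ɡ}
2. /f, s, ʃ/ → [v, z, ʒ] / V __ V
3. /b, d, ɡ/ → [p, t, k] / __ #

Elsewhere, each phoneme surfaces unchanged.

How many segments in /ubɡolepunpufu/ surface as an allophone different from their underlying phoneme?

2

Segments that undergo a rule: /n/ → [m] (rule 1); /f/ → [v] (rule 2).
All other segments surface unchanged.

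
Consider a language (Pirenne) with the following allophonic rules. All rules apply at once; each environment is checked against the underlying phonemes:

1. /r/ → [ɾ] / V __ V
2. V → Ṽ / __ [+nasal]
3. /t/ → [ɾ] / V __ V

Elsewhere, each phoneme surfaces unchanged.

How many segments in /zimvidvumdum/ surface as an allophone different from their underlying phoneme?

Segments that undergo a rule: /i/ → [ĩ] (rule 2); /u/ → [ũ] (rule 2); /u/ → [ũ] (rule 2).
All other segments surface unchanged.

3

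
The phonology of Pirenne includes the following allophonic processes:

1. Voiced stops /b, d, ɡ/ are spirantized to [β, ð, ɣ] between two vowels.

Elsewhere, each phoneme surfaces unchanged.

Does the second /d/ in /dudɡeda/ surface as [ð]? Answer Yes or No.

/d/ (between /u/ and /ɡ/) fails the environment for rule 1, so it stays [d].
The actual realization is [d], not [ð].

No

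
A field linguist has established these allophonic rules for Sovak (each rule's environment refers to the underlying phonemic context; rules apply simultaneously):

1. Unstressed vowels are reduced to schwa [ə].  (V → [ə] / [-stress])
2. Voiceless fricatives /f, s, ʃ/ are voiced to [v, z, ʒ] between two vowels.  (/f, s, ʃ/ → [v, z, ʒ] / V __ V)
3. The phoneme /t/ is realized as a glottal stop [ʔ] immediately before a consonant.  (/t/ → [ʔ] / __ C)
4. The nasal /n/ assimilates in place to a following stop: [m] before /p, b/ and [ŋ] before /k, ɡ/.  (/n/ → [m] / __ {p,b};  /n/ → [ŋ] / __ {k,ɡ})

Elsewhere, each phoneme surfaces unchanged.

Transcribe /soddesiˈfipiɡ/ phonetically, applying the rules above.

/s/ (word-initial) fails the environment for rule 2, so it stays [s].
/o/ (between /s/ and /d/): in an unstressed syllable, so rule 1 applies → [ə].
/e/ (between /d/ and /s/) occurs in an unstressed syllable → [ə] by rule 1.
/s/ (between /e/ and /i/): between two vowels, so rule 2 applies → [z].
/i/ (between /s/ and /f/) occurs in an unstressed syllable → [ə] by rule 1.
/f/ — between /i/ and /i/, between two vowels — surfaces as [v] (rule 2).
/i/ — between /f/ and /p/; rule 1 does not apply here → [i].
/i/ meets the environment for rule 1 (in an unstressed syllable) → [ə].

[səddəzəˈvipəɡ]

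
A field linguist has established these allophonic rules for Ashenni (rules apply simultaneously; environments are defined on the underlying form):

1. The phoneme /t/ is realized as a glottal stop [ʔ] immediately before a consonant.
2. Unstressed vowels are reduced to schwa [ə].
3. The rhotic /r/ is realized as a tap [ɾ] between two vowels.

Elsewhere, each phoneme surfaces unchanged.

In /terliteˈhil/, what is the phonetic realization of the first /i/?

[ə]

/i/ (between /l/ and /t/): in an unstressed syllable, so rule 2 applies → [ə].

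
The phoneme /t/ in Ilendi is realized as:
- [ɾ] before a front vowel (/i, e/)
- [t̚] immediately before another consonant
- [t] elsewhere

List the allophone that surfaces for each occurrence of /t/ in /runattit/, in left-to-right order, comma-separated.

[t̚], [ɾ], [t]

Occurrence 1 (position 5): immediately before another consonant → [t̚].
Occurrence 2 (position 6): before a front vowel (/i, e/) → [ɾ].
Occurrence 3 (position 8): no conditioning environment matches → elsewhere allophone [t].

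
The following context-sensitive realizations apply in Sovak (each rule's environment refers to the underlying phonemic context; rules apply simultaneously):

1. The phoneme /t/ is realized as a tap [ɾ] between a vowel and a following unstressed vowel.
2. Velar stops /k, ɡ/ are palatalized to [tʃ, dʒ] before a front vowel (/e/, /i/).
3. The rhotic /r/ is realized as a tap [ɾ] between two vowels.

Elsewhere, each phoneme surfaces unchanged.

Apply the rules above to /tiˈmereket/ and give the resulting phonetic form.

/t/ (word-initial) is in the target of rule 1 but the environment (between a vowel and a following unstressed vowel) is not met → [t].
/i/ (between /t/ and /m/) is unaffected → [i].
/m/ (between /i/ and /e/) is unaffected → [m].
/e/ (between /m/ and /r/) is unaffected → [e].
/r/ — between /e/ and /e/, between two vowels — surfaces as [ɾ] (rule 3).
/e/ (between /r/ and /k/): no rule targets it → [e].
/k/ meets the environment for rule 2 (before a front vowel) → [tʃ].
/e/ (between /k/ and /t/) is unaffected → [e].
/t/ (word-final): rule 1 targets it, but not between a vowel and a following unstressed vowel → unchanged [t].

[tiˈmeɾetʃet]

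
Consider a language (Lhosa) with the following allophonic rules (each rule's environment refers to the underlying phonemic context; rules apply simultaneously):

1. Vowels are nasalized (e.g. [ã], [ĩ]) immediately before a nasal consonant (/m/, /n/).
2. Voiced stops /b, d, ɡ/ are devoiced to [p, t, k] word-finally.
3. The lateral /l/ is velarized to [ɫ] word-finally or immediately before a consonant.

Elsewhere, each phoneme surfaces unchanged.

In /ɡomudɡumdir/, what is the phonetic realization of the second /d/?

[d]

/d/ (between /m/ and /i/) is in the target of rule 2 but the environment (word-finally) is not met → [d].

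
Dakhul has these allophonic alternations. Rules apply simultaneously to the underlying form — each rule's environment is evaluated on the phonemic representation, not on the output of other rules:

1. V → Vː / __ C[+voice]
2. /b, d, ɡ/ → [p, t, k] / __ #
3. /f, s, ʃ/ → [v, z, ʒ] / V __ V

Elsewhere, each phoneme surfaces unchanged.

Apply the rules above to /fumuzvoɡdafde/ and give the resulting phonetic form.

/f/ — word-initial; rule 3 does not apply here → [f].
/u/ meets the environment for rule 1 (before a voiced consonant) → [uː].
/m/ (between /u/ and /u/) is unaffected → [m].
/u/ — between /m/ and /z/, before a voiced consonant — surfaces as [uː] (rule 1).
/z/ — not in any rule's target class → [z].
/v/ stays [v].
/o/ (between /v/ and /ɡ/) occurs before a voiced consonant → [oː] by rule 1.
/ɡ/ — between /o/ and /d/; rule 2 does not apply here → [ɡ].
/d/ — between /ɡ/ and /a/; rule 2 does not apply here → [d].
/a/ (between /d/ and /f/) is in the target of rule 1 but the environment (before a voiced consonant) is not met → [a].
/f/ (between /a/ and /d/): rule 3 targets it, but not between two vowels → unchanged [f].
/d/ (between /f/ and /e/) is in the target of rule 2 but the environment (word-finally) is not met → [d].
/e/ (word-final): rule 1 targets it, but not before a voiced consonant → unchanged [e].

[fuːmuːzvoːɡdafde]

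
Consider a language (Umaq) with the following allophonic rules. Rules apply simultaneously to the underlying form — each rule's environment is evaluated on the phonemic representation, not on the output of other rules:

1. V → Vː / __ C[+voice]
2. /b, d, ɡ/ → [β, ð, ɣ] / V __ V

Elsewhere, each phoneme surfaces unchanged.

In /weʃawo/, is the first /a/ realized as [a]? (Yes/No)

/a/ (between /ʃ/ and /w/) occurs before a voiced consonant → [aː] by rule 1.
The actual realization is [aː], not [a].

No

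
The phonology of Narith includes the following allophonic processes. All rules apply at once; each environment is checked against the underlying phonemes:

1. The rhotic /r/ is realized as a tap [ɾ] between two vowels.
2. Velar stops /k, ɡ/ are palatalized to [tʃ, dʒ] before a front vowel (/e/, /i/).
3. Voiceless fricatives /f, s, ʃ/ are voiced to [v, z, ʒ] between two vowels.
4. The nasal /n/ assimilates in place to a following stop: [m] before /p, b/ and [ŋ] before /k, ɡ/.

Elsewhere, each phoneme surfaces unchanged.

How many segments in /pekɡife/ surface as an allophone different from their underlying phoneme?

2

Segments that undergo a rule: /ɡ/ → [dʒ] (rule 2); /f/ → [v] (rule 3).
All other segments surface unchanged.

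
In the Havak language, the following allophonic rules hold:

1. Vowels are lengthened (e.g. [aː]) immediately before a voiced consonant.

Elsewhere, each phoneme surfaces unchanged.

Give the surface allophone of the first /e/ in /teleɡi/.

[eː]

Rule 1 applies to /e/ (between /t/ and /l/: before a voiced consonant) → [eː].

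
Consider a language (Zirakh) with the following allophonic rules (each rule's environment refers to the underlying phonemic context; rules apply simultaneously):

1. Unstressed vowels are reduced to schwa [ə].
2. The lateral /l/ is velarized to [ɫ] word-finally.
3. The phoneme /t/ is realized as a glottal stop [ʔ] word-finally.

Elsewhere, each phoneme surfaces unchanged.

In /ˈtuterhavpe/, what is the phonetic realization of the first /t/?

/t/ (word-initial): rule 3 targets it, but not word-finally → unchanged [t].

[t]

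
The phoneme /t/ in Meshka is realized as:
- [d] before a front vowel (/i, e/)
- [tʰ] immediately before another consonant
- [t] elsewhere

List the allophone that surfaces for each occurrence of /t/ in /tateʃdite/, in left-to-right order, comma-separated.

Occurrence 1 (position 1): no conditioning environment matches → elsewhere allophone [t].
Occurrence 2 (position 3): before a front vowel (/i, e/) → [d].
Occurrence 3 (position 8): before a front vowel (/i, e/) → [d].

[t], [d], [d]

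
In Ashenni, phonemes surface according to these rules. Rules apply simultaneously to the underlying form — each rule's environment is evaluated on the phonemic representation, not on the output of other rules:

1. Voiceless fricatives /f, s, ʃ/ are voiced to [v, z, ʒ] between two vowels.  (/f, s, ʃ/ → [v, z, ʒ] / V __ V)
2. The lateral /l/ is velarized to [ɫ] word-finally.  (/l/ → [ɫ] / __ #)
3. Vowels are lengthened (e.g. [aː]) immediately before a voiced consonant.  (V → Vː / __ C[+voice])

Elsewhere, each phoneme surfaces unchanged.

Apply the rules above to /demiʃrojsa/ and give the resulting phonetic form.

/e/ (between /d/ and /m/) occurs before a voiced consonant → [eː] by rule 3.
/i/ (between /m/ and /ʃ/) fails the environment for rule 3, so it stays [i].
/ʃ/ (between /i/ and /r/) is in the target of rule 1 but the environment (between two vowels) is not met → [ʃ].
/o/ (between /r/ and /j/) occurs before a voiced consonant → [oː] by rule 3.
/s/ (between /j/ and /a/): rule 1 targets it, but not between two vowels → unchanged [s].
/a/ — word-final; rule 3 does not apply here → [a].

[deːmiʃroːjsa]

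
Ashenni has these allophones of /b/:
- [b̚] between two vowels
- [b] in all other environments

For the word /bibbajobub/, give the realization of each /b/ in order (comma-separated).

[b], [b], [b], [b̚], [b]

Occurrence 1 (position 1): no conditioning environment matches → elsewhere allophone [b].
Occurrence 2 (position 3): no conditioning environment matches → elsewhere allophone [b].
Occurrence 3 (position 4): no conditioning environment matches → elsewhere allophone [b].
Occurrence 4 (position 8): between two vowels → [b̚].
Occurrence 5 (position 10): no conditioning environment matches → elsewhere allophone [b].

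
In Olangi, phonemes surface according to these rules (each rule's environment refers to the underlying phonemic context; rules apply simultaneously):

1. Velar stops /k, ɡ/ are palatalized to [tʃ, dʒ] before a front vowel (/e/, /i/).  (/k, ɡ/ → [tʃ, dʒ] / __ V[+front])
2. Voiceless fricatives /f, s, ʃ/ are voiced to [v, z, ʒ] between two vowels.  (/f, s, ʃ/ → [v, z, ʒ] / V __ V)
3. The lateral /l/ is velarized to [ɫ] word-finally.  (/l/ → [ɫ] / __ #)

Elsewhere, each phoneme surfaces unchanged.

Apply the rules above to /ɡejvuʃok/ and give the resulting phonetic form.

[dʒejvuʒok]

/ɡ/ (word-initial): before a front vowel, so rule 1 applies → [dʒ].
/e/ stays [e].
/j/ (between /e/ and /v/): no rule targets it → [j].
/v/ (between /j/ and /u/): no rule targets it → [v].
/u/ — not in any rule's target class → [u].
/ʃ/ (between /u/ and /o/): between two vowels, so rule 2 applies → [ʒ].
/o/ (between /ʃ/ and /k/): no rule targets it → [o].
/k/ — word-final; rule 1 does not apply here → [k].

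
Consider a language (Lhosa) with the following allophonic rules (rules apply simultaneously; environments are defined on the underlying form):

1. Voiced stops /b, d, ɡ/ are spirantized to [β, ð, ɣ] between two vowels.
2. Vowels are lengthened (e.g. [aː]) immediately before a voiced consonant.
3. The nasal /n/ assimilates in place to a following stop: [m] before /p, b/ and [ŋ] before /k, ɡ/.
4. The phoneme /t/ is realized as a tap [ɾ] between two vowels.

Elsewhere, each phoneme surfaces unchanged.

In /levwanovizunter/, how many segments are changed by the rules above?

Segments that undergo a rule: /e/ → [eː] (rule 2); /a/ → [aː] (rule 2); /o/ → [oː] (rule 2); /i/ → [iː] (rule 2); /u/ → [uː] (rule 2); /e/ → [eː] (rule 2).
All other segments surface unchanged.

6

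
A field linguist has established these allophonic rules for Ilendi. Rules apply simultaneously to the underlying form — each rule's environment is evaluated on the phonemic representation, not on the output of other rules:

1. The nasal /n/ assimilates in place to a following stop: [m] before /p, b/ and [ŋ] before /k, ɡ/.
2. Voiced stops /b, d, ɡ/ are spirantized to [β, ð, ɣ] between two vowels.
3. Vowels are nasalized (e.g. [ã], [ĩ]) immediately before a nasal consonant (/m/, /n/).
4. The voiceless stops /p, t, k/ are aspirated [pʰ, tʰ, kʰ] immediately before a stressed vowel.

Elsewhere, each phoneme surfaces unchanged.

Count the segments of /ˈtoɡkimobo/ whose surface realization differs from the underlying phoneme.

Segments that undergo a rule: /t/ → [tʰ] (rule 4); /i/ → [ĩ] (rule 3); /b/ → [β] (rule 2).
All other segments surface unchanged.

3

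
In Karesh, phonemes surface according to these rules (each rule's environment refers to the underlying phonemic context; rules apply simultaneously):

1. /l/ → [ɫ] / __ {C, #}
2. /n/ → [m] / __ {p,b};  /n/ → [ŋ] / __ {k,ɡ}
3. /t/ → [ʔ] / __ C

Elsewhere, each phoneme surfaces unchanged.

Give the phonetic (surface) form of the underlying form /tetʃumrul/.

[teʔʃumruɫ]

/t/ — word-initial; rule 3 does not apply here → [t].
/e/ (between /t/ and /t/): no rule targets it → [e].
/t/ meets the environment for rule 3 (immediately before a consonant) → [ʔ].
/ʃ/ stays [ʃ].
/u/ (between /ʃ/ and /m/) is unaffected → [u].
/m/ (between /u/ and /r/): no rule targets it → [m].
/r/ — not in any rule's target class → [r].
/u/ (between /r/ and /l/) is unaffected → [u].
/l/ (word-final): word-finally or immediately before a consonant, so rule 1 applies → [ɫ].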